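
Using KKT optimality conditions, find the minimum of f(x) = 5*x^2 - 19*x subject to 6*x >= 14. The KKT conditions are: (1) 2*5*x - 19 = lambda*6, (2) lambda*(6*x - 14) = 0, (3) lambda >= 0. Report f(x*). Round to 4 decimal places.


Step 1: Try lambda = 0 (constraint inactive).
x_unc = 19/(2*5) = 1.9
Check: 6*1.9 = 11.4 < 14 -- violated!
Step 2: Constraint must be active: 6*x = 14
x* = 14/6 = 7/3 = 2.3333 (rounded; the exact value 7/3 is used below)
lambda = (2*5*(7/3) - 19)/6 = 0.7222
Step 3: Compute optimal value.
f(x*) = 5*(7/3)^2 - 19*(7/3) = -17.1111


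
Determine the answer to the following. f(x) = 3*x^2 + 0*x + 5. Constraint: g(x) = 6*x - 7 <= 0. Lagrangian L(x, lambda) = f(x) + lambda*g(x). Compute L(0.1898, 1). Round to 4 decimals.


Step 1: Evaluate f(x).
f(0.1898) = 3*0.1898^2 + 0*0.1898 + 5 = 5.1081
Step 2: Evaluate g(x).
g(0.1898) = 6*0.1898 - 7 = -5.8612
Step 3: Compute Lagrangian.
L = 5.1081 + 1*-5.8612 = -0.7531


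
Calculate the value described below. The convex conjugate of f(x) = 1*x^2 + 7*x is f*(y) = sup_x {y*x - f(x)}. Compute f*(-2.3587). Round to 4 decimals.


f*(y) = sup_x {y*x - a*x^2 - b*x} = sup_x {(y-b)*x - a*x^2}
FOC: (y - b) - 2a*x = 0 => x* = (y - b)/(2a)
x* = (-2.3587 - 7)/(2*1) = -4.6794
f*(-2.3587) = (y-b)^2/(4a) = (-2.3587 - 7)^2/(4*1)
= 87.5853/4 = 21.8963


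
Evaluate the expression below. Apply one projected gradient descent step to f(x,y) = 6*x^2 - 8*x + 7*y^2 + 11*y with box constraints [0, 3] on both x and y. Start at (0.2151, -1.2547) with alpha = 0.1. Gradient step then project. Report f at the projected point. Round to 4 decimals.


Step 1: Compute gradient at (0.2151, -1.2547).
grad_x = 2*6*0.2151 - 8 = -5.4188
grad_y = 2*7*-1.2547 + 11 = -6.5658
Step 2: Gradient step.
x_raw = 0.2151 - 0.1*-5.4188 = 0.757
y_raw = -1.2547 - 0.1*-6.5658 = -0.5981
Step 3: Project onto [0, 3].
x_proj = clip(0.757) = 0.757
y_proj = clip(-0.5981) = 0.0
Step 4: Evaluate f.
f(0.757, 0.0) = -2.6177


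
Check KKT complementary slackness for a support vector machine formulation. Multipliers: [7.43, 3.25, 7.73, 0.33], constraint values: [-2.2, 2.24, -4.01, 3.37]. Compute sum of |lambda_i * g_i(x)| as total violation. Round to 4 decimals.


KKT complementary slackness check:
lambda_1 * g_1 = 7.43 * -2.2 = -16.346
lambda_2 * g_2 = 3.25 * 2.24 = 7.28
lambda_3 * g_3 = 7.73 * -4.01 = -30.9973
lambda_4 * g_4 = 0.33 * 3.37 = 1.1121
Total violation = 16.346 + 7.28 + 30.9973 + 1.1121 = 55.7354


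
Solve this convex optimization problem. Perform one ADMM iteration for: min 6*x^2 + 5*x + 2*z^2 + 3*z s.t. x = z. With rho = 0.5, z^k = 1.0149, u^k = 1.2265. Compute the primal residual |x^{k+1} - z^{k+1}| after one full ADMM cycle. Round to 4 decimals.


ADMM iteration with rho = 0.5, z^k = 1.0149, u^k = 1.2265
Step 1: x-update.
Minimize 6*x^2 + 5*x + (0.5/2)*(x - 1.0149 + 1.2265)^2
FOC: (2*6 + 0.5)*x = -5 + 0.5*(1.0149 - 1.2265)
x^{k+1} = -0.4085
Step 2: z-update.
Minimize 2*z^2 + 3*z + (0.5/2)*(-0.4085 - z + 1.2265)^2
FOC: (2*2 + 0.5)*z = -3 + 0.5*(-0.4085 + 1.2265)
z^{k+1} = -0.5758
Step 3: u-update.
u^{k+1} = 1.2265 - 0.4085 + 0.5758 = 1.3938
Step 4: Primal residual = |-0.4085 + 0.5758| = 0.1673


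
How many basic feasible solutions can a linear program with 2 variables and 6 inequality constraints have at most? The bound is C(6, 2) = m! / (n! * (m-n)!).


Each vertex corresponds to some choice of n active constraints out of m, so the number of vertices is at most C(m, n) = m! / (n!(m-n)!).
m = 6, n = 2
Numerator: 6 * 5
Denominator: 2! = 2
C(6, 2) = 15


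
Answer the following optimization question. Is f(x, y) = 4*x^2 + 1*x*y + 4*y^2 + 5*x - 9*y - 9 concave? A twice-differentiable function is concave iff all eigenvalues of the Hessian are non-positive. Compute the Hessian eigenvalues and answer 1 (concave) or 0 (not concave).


The Hessian of f(x,y) = 4*x^2 + 1*x*y + 4*y^2 + 5*x - 9*y - 9 is:
H = [[8, 1], [1, 8]]
Trace = 8 + 8 = 16
Determinant = 8*8 - (1)^2 = 63
Discriminant = (16)^2 - 4*63 = 4.0
Eigenvalues: lambda_1 = 7.0, lambda_2 = 9.0
The function is not concave.

0


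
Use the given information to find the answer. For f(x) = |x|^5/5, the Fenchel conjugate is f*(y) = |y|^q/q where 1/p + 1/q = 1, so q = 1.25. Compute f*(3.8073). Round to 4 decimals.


The conjugate exponent q satisfies 1/p + 1/q = 1.
p = 5, so q = 5/(5 - 1) = 1.25
|y|^q = 3.8073^1.25 = 5.3183
f*(3.8073) = 5.3183 / 1.25 = 4.2546


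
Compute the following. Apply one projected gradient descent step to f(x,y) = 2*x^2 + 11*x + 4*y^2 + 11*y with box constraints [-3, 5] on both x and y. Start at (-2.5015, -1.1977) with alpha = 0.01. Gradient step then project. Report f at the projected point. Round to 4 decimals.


Step 1: Compute gradient at (-2.5015, -1.1977).
grad_x = 2*2*-2.5015 + 11 = 0.994
grad_y = 2*4*-1.1977 + 11 = 1.4184
Step 2: Gradient step.
x_raw = -2.5015 - 0.01*0.994 = -2.5114
y_raw = -1.1977 - 0.01*1.4184 = -1.2119
Step 3: Project onto [-3, 5].
x_proj = clip(-2.5114) = -2.5114
y_proj = clip(-1.2119) = -1.2119
Step 4: Evaluate f.
f(-2.5114, -1.2119) = -22.4673


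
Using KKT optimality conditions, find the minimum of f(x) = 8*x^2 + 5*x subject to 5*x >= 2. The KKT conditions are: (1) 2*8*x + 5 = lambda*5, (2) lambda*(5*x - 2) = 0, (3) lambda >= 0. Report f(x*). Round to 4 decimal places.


Step 1: Try lambda = 0 (constraint inactive).
x_unc = -5/(2*8) = -0.3125
Check: 5*-0.3125 = -1.5625 < 2 -- violated!
Step 2: Constraint must be active: 5*x = 2
x* = 2/5 = 0.4
lambda = (2*8*0.4 + 5)/5 = 2.28
Step 3: Compute optimal value.
f(x*) = 8*0.4^2 + 5*0.4 = 3.28


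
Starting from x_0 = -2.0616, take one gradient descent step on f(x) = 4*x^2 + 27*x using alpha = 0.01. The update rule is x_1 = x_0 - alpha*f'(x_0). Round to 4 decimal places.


We compute the gradient at x_0 and apply the update.
f'(x) = 8*x + 27
f'(-2.0616) = 8*-2.0616 + 27 = 10.5072
x_1 = -2.0616 - 0.01*10.5072 = -2.1667


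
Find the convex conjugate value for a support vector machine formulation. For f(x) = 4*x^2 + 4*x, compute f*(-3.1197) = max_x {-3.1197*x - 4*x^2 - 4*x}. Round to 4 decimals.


f*(y) = sup_x {y*x - a*x^2 - b*x} = sup_x {(y-b)*x - a*x^2}
FOC: (y - b) - 2a*x = 0 => x* = (y - b)/(2a)
x* = (-3.1197 - 4)/(2*4) = -0.89
f*(-3.1197) = (y-b)^2/(4a) = (-3.1197 - 4)^2/(4*4)
= 50.6901/16 = 3.1681


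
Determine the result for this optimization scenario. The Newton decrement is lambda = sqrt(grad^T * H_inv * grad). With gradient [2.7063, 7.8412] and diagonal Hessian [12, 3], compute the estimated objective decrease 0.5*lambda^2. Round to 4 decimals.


Step 1: H is diagonal, so H^(-1) * g = [0.2255, 2.6137].
Step 2: g^T H^(-1) g = sum_i g_i^2 / H_ii
  = (2.7063)^2/12 + (7.8412)^2/3
  = 0.6103 + 20.4948 = 21.1051
Step 3: Objective decrease = 0.5 * g^T H^(-1) g = 10.5526


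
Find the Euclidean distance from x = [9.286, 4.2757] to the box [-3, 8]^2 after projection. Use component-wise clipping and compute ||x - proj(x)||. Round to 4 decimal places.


Project each component onto [-3, 8].
clip(9.286) = 8.0, clip(4.2757) = 4.2757
Projection = [8.0, 4.2757]
Squared diffs: [1.6538, 0.0]
Distance = sqrt(1.6538) = 1.286


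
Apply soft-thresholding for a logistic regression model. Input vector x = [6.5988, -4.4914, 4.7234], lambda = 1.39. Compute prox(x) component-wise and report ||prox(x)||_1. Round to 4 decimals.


Soft-thresholding with lambda = 1.39:
prox(6.5988) = sign(6.5988)*max(|6.5988| - 1.39, 0) = 5.2088
prox(-4.4914) = sign(-4.4914)*max(|-4.4914| - 1.39, 0) = -3.1014
prox(4.7234) = sign(4.7234)*max(|4.7234| - 1.39, 0) = 3.3334
prox(x) = [5.2088, -3.1014, 3.3334]
||prox(x)||_1 = 5.2088 + 3.1014 + 3.3334 = 11.6436


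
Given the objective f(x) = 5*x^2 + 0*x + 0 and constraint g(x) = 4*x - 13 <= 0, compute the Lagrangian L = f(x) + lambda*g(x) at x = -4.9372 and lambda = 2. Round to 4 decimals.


Step 1: Evaluate f(x).
f(-4.9372) = 5*(-4.9372)^2 + 0*(-4.9372) + 0 = 121.8797
Step 2: Evaluate g(x).
g(-4.9372) = 4*-4.9372 - 13 = -32.7488
Step 3: Compute Lagrangian.
L = 121.8797 + 2*-32.7488 = 56.3821


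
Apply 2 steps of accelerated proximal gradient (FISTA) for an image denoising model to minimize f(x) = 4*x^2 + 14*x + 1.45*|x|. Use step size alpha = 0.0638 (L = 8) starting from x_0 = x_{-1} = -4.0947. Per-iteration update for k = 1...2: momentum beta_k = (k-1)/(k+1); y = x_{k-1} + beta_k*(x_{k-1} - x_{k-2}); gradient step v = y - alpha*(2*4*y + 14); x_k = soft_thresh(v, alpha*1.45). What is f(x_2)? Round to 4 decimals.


FISTA on f(x) = 4*x^2 + 14*x + 1.45*|x|
L = 8, alpha = 0.0638
Iteration 1: beta = 0.0, y = -4.0947 + 0.0*(-4.0947 + 4.0947) = -4.0947
  grad(y) = -18.7576, v = y - alpha*grad = -2.898
  prox(v) = soft_thresh(-2.898, 0.0925) = -2.8055
Iteration 2: beta = 0.3333, y = -2.8055 + 0.3333*(-2.8055 + 4.0947) = -2.3757
  grad(y) = -5.0057, v = y - alpha*grad = -2.0563
  prox(v) = soft_thresh(-2.0563, 0.0925) = -1.9638
f(x_2) = 4*(-1.9638)^2 + 14*(-1.9638) + 1.45*|-1.9638| = -9.2195


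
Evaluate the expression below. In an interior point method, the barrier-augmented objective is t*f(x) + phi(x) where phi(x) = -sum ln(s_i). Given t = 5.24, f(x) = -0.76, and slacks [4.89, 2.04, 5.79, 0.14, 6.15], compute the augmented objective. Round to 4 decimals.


Step 1: Compute log-barrier.
ln values: [1.5872, 0.7129, 1.7561, -1.9661, 1.8165]
phi = -(1.5872 + 0.7129 + 1.7561 - 1.9661 + 1.8165) = -3.9066
Step 2: Compute augmented objective.
t*f(x) = 5.24*-0.76 = -3.9824
Total = -3.9824 - 3.9066 = -7.889


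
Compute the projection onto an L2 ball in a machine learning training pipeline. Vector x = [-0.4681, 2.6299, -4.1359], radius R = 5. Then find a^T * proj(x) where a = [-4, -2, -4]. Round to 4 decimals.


Step 1: Compute ||x|| (intermediates to 6 decimals).
||x|| = sqrt((-0.4681)^2 + 2.6299^2 + (-4.1359)^2) = 4.923531
Step 2: Project.
Since ||x|| <= R, proj = x (no scaling needed).
proj(x) = [-0.4681, 2.6299, -4.1359]
Step 3: Dot product.
a^T * proj(x) = -4*(-0.4681) - 2*2.6299 - 4*(-4.1359) = 13.1562


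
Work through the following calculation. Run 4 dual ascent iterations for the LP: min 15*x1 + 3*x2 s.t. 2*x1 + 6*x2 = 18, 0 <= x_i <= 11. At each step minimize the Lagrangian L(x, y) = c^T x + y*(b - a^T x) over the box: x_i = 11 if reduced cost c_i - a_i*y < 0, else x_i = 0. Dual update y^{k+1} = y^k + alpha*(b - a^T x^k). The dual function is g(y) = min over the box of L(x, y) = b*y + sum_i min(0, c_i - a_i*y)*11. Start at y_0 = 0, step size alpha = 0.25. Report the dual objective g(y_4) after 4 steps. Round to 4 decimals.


Dual ascent for LP: min 15*x1 + 3*x2, 2*x1 + 6*x2 = 18, 0 <= x_i <= 11
Step 1: y^k = 0.0, reduced costs: (15.0, 3.0)
  x^k = (0.0, 0.0), subgradient = b - a^T x = 18.0
  y^{k+1} = 0.0 + 0.25*18.0 = 4.5
Step 2: y^k = 4.5, reduced costs: (6.0, -24.0)
  x^k = (0.0, 11.0), subgradient = b - a^T x = -48.0
  y^{k+1} = 4.5 + 0.25*-48.0 = -7.5
Step 3: y^k = -7.5, reduced costs: (30.0, 48.0)
  x^k = (0.0, 0.0), subgradient = b - a^T x = 18.0
  y^{k+1} = -7.5 + 0.25*18.0 = -3.0
Step 4: y^k = -3.0, reduced costs: (21.0, 21.0)
  x^k = (0.0, 0.0), subgradient = b - a^T x = 18.0
  y^{k+1} = -3.0 + 0.25*18.0 = 1.5
Dual objective at y_4 = 1.5: reduced costs (12.0, -6.0), box minimizer x = (0.0, 11.0)
g(y_4) = b*y + (c1 - a1*y)*x1 + (c2 - a2*y)*x2 = 18*1.5 + 12.0*0.0 + (-6.0)*11.0 = 27.0 + 0.0 - 66.0 = -39.0


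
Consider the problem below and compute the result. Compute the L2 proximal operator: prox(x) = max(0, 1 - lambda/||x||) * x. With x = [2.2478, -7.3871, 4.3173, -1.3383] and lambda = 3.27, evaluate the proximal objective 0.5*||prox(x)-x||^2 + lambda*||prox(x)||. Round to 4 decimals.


Step 1: Compute ||x||.
||x|| = 8.9472
Step 2: Compute scaling factor.
scale = max(0, 1 - 3.27/8.9472) = 0.6345
Step 3: prox(x) = [1.4263, -4.6873, 2.7394, -0.8492]
||prox(x)|| = 5.6772
Step 4: Proximal objective.
0.5*||prox-x||^2 = 5.3465
lambda*||prox|| = 18.5644
Total = 23.9108


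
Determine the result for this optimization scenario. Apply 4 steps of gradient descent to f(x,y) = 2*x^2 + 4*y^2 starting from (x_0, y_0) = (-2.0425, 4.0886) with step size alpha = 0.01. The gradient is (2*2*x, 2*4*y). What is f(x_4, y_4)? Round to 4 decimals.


Gradient descent on f(x,y) = 2*x^2 + 4*y^2.
Starting point: (-2.0425, 4.0886), alpha = 0.01
Step 1: grad_x = 2*2*-2.0425 = -8.17, grad_y = 2*4*4.0886 = 32.7088
  x_1 = -2.0425 - 0.01*-8.17 = -1.9608
  y_1 = 4.0886 - 0.01*32.7088 = 3.7615
Step 2: grad_x = 2*2*-1.9608 = -7.8432, grad_y = 2*4*3.7615 = 30.0921
  x_2 = -1.9608 - 0.01*-7.8432 = -1.8824
  y_2 = 3.7615 - 0.01*30.0921 = 3.4606
Step 3: grad_x = 2*2*-1.8824 = -7.5295, grad_y = 2*4*3.4606 = 27.6847
  x_3 = -1.8824 - 0.01*-7.5295 = -1.8071
  y_3 = 3.4606 - 0.01*27.6847 = 3.1837
Step 4: grad_x = 2*2*-1.8071 = -7.2283, grad_y = 2*4*3.1837 = 25.47
  x_4 = -1.8071 - 0.01*-7.2283 = -1.7348
  y_4 = 3.1837 - 0.01*25.47 = 2.929
f(-1.7348, 2.929) = 2*(-1.7348)^2 + 4*2.929^2 = 40.3362


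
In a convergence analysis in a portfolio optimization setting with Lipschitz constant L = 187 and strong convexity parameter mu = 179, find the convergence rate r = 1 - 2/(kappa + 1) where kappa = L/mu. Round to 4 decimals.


Step 1: Compute the condition number.
kappa = L/mu = 187/179 = 1.0447
Step 2: Compute the convergence rate.
r = 1 - 2/(kappa + 1) = 1 - 2*mu/(L + mu) = (L - mu)/(L + mu) = 8/366 = 0.0219


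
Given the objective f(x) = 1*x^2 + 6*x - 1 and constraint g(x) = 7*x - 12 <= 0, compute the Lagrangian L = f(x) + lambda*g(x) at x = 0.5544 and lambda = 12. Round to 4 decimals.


Step 1: Evaluate f(x).
f(0.5544) = 1*0.5544^2 + 6*0.5544 - 1 = 2.6338
Step 2: Evaluate g(x).
g(0.5544) = 7*0.5544 - 12 = -8.1192
Step 3: Compute Lagrangian.
L = 2.6338 + 12*-8.1192 = -94.7966


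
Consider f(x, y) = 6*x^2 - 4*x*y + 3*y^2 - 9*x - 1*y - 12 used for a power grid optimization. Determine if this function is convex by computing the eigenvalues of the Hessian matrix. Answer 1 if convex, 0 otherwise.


The Hessian of f(x,y) = 6*x^2 - 4*x*y + 3*y^2 - 9*x - 1*y - 12 is:
H = [[12, -4], [-4, 6]]
Trace = 12 + 6 = 18
Determinant = 12*6 - (-4)^2 = 56
Discriminant = (18)^2 - 4*56 = 100.0
Eigenvalues: lambda_1 = 4.0, lambda_2 = 14.0
The function is convex.

1


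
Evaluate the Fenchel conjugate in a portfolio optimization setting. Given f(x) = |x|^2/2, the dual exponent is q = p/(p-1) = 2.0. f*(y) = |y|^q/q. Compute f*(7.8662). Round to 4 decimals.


The conjugate exponent q satisfies 1/p + 1/q = 1.
p = 2, so q = 2/(2 - 1) = 2.0
|y|^q = 7.8662^2.0 = 61.8771
f*(7.8662) = 61.8771 / 2.0 = 30.9386


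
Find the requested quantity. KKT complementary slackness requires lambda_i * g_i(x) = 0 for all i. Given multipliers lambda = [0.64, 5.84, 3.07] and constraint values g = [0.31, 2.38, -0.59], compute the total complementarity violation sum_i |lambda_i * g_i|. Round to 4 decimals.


KKT complementary slackness check:
lambda_1 * g_1 = 0.64 * 0.31 = 0.1984
lambda_2 * g_2 = 5.84 * 2.38 = 13.8992
lambda_3 * g_3 = 3.07 * -0.59 = -1.8113
Total violation = 0.1984 + 13.8992 + 1.8113 = 15.9089


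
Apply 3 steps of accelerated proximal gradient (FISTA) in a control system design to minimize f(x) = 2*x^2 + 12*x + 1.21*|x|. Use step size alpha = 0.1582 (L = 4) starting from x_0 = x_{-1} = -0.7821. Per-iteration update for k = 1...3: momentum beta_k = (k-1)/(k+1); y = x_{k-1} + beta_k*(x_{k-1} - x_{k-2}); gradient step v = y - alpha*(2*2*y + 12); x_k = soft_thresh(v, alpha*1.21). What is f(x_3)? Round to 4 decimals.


FISTA on f(x) = 2*x^2 + 12*x + 1.21*|x|
L = 4, alpha = 0.1582
Iteration 1: beta = 0.0, y = -0.7821 + 0.0*(-0.7821 + 0.7821) = -0.7821
  grad(y) = 8.8716, v = y - alpha*grad = -2.1856
  prox(v) = soft_thresh(-2.1856, 0.1914) = -1.9942
Iteration 2: beta = 0.3333, y = -1.9942 + 0.3333*(-1.9942 + 0.7821) = -2.3982
  grad(y) = 2.4073, v = y - alpha*grad = -2.779
  prox(v) = soft_thresh(-2.779, 0.1914) = -2.5876
Iteration 3: beta = 0.5, y = -2.5876 + 0.5*(-2.5876 + 1.9942) = -2.8843
  grad(y) = 0.4628, v = y - alpha*grad = -2.9575
  prox(v) = soft_thresh(-2.9575, 0.1914) = -2.7661
f(x_3) = 2*(-2.7661)^2 + 12*(-2.7661) + 1.21*|-2.7661| = -14.5436


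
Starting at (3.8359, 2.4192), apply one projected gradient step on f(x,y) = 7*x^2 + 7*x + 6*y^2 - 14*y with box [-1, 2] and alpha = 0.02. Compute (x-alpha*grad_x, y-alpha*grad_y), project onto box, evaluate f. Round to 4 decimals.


Step 1: Compute gradient at (3.8359, 2.4192).
grad_x = 2*7*3.8359 + 7 = 60.7026
grad_y = 2*6*2.4192 - 14 = 15.0304
Step 2: Gradient step.
x_raw = 3.8359 - 0.02*60.7026 = 2.6218
y_raw = 2.4192 - 0.02*15.0304 = 2.1186
Step 3: Project onto [-1, 2].
x_proj = clip(2.6218) = 2.0
y_proj = clip(2.1186) = 2.0
Step 4: Evaluate f.
f(2.0, 2.0) = 38.0


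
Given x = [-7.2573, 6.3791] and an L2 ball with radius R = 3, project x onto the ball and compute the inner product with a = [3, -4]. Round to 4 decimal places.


Step 1: Compute ||x|| (intermediates to 6 decimals).
||x|| = sqrt((-7.2573)^2 + 6.3791^2) = 9.662366
Step 2: Project.
Since ||x|| > R, scale = R/||x|| = 3/9.662366 = 0.310483, proj(x) = scale * x
proj(x) = [-2.253268, 1.980602]
Step 3: Dot product.
a^T * proj(x) = 3*(-2.253268) - 4*1.980602 = -14.6822


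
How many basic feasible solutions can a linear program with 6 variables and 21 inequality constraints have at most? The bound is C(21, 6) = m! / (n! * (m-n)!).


Each vertex corresponds to some choice of n active constraints out of m, so the number of vertices is at most C(m, n) = m! / (n!(m-n)!).
m = 21, n = 6
Numerator: 21 * 20 * 19 * 18 * 17 * 16
Denominator: 6! = 720
C(21, 6) = 54264


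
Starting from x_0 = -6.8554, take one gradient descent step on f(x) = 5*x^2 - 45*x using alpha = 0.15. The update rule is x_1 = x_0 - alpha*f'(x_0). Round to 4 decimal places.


We compute the gradient at x_0 and apply the update.
f'(x) = 10*x - 45
f'(-6.8554) = 10*-6.8554 - 45 = -113.554
x_1 = -6.8554 - 0.15*-113.554 = 10.1777


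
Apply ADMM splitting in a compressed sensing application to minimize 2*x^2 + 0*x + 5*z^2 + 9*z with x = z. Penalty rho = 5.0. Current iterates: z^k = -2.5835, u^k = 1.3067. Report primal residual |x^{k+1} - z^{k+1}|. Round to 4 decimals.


ADMM iteration with rho = 5.0, z^k = -2.5835, u^k = 1.3067
Step 1: x-update.
Minimize 2*x^2 + 0*x + (5.0/2)*(x + 2.5835 + 1.3067)^2
FOC: (2*2 + 5.0)*x = 0 + 5.0*(-2.5835 - 1.3067)
x^{k+1} = -2.1612
Step 2: z-update.
Minimize 5*z^2 + 9*z + (5.0/2)*(-2.1612 - z + 1.3067)^2
FOC: (2*5 + 5.0)*z = -9 + 5.0*(-2.1612 + 1.3067)
z^{k+1} = -0.8848
Step 3: u-update.
u^{k+1} = 1.3067 - 2.1612 + 0.8848 = 0.0303
Step 4: Primal residual = |-2.1612 + 0.8848| = 1.2764


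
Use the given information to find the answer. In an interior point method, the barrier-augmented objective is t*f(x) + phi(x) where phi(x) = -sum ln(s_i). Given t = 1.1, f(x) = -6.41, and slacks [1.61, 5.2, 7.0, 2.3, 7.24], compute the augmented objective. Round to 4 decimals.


Step 1: Compute log-barrier.
ln values: [0.4762, 1.6487, 1.9459, 0.8329, 1.9796]
phi = -(0.4762 + 1.6487 + 1.9459 + 0.8329 + 1.9796) = -6.8833
Step 2: Compute augmented objective.
t*f(x) = 1.1*-6.41 = -7.051
Total = -7.051 - 6.8833 = -13.9343


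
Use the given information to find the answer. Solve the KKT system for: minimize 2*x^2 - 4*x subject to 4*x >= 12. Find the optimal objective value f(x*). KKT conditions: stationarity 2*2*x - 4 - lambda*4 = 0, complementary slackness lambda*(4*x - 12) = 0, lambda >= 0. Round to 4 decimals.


Step 1: Try lambda = 0 (constraint inactive).
x_unc = 4/(2*2) = 1.0
Check: 4*1.0 = 4.0 < 12 -- violated!
Step 2: Constraint must be active: 4*x = 12
x* = 12/4 = 3.0
lambda = (2*2*3.0 - 4)/4 = 2.0
Step 3: Compute optimal value.
f(x*) = 2*3.0^2 - 4*3.0 = 6.0


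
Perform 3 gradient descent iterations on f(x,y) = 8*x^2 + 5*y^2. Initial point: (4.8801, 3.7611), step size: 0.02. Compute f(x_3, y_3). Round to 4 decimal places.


Gradient descent on f(x,y) = 8*x^2 + 5*y^2.
Starting point: (4.8801, 3.7611), alpha = 0.02
Step 1: grad_x = 2*8*4.8801 = 78.0816, grad_y = 2*5*3.7611 = 37.611
  x_1 = 4.8801 - 0.02*78.0816 = 3.3185
  y_1 = 3.7611 - 0.02*37.611 = 3.0089
Step 2: grad_x = 2*8*3.3185 = 53.0955, grad_y = 2*5*3.0089 = 30.0888
  x_2 = 3.3185 - 0.02*53.0955 = 2.2566
  y_2 = 3.0089 - 0.02*30.0888 = 2.4071
Step 3: grad_x = 2*8*2.2566 = 36.1049, grad_y = 2*5*2.4071 = 24.071
  x_3 = 2.2566 - 0.02*36.1049 = 1.5345
  y_3 = 2.4071 - 0.02*24.071 = 1.9257
f(1.5345, 1.9257) = 8*1.5345^2 + 5*1.9257^2 = 37.3778


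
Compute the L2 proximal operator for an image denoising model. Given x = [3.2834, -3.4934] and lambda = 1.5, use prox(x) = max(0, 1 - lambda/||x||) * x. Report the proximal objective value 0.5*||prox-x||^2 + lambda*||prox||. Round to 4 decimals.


Step 1: Compute ||x||.
||x|| = 4.7942
Step 2: Compute scaling factor.
scale = max(0, 1 - 1.5/4.7942) = 0.6871
Step 3: prox(x) = [2.2561, -2.4004]
||prox(x)|| = 3.2942
Step 4: Proximal objective.
0.5*||prox-x||^2 = 1.125
lambda*||prox|| = 4.9413
Total = 6.0663


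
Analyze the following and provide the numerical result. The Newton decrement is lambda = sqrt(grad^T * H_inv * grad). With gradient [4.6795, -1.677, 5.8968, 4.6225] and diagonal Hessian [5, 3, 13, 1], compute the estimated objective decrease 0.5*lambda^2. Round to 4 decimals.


Step 1: H is diagonal, so H^(-1) * g = [0.9359, -0.559, 0.4536, 4.6225].
Step 2: g^T H^(-1) g = sum_i g_i^2 / H_ii
  = (4.6795)^2/5 + (-1.677)^2/3 + (5.8968)^2/13 + (4.6225)^2/1
  = 4.3795 + 0.9374 + 2.6748 + 21.3675 = 29.3593
Step 3: Objective decrease = 0.5 * g^T H^(-1) g = 14.6796


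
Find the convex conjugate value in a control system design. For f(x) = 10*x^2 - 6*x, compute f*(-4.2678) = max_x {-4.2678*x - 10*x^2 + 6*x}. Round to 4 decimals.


f*(y) = sup_x {y*x - a*x^2 - b*x} = sup_x {(y-b)*x - a*x^2}
FOC: (y - b) - 2a*x = 0 => x* = (y - b)/(2a)
x* = (-4.2678 + 6)/(2*10) = 0.0866
f*(-4.2678) = (y-b)^2/(4a) = (-4.2678 + 6)^2/(4*10)
= 3.0005/40 = 0.075


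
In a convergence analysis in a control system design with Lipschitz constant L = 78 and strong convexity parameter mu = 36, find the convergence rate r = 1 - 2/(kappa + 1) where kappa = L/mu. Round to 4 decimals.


Step 1: Compute the condition number.
kappa = L/mu = 78/36 = 2.1667
Step 2: Compute the convergence rate.
r = 1 - 2/(kappa + 1) = 1 - 2*mu/(L + mu) = (L - mu)/(L + mu) = 42/114 = 0.3684


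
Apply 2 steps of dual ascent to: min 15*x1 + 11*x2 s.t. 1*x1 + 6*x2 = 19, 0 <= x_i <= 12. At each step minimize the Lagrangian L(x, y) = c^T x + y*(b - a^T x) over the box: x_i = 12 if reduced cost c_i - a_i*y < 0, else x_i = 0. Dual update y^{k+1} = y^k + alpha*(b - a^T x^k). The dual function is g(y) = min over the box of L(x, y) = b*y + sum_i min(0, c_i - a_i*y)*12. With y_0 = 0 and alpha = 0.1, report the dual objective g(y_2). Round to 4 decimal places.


Dual ascent for LP: min 15*x1 + 11*x2, 1*x1 + 6*x2 = 19, 0 <= x_i <= 12
Step 1: y^k = 0.0, reduced costs: (15.0, 11.0)
  x^k = (0.0, 0.0), subgradient = b - a^T x = 19.0
  y^{k+1} = 0.0 + 0.1*19.0 = 1.9
Step 2: y^k = 1.9, reduced costs: (13.1, -0.4)
  x^k = (0.0, 12.0), subgradient = b - a^T x = -53.0
  y^{k+1} = 1.9 + 0.1*-53.0 = -3.4
Dual objective at y_2 = -3.4: reduced costs (18.4, 31.4), box minimizer x = (0.0, 0.0)
g(y_2) = b*y + (c1 - a1*y)*x1 + (c2 - a2*y)*x2 = 19*(-3.4) + 18.4*0.0 + 31.4*0.0 = -64.6 + 0.0 + 0.0 = -64.6


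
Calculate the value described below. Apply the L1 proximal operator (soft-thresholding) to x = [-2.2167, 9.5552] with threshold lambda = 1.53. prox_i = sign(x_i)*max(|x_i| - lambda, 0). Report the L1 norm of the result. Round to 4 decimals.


Soft-thresholding with lambda = 1.53:
prox(-2.2167) = sign(-2.2167)*max(|-2.2167| - 1.53, 0) = -0.6867
prox(9.5552) = sign(9.5552)*max(|9.5552| - 1.53, 0) = 8.0252
prox(x) = [-0.6867, 8.0252]
||prox(x)||_1 = 0.6867 + 8.0252 = 8.7119


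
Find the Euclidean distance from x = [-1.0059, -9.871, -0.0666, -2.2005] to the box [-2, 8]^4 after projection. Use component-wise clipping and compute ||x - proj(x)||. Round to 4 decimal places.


Project each component onto [-2, 8].
clip(-1.0059) = -1.0059, clip(-9.871) = -2.0, clip(-0.0666) = -0.0666, clip(-2.2005) = -2.0
Projection = [-1.0059, -2.0, -0.0666, -2.0]
Squared diffs: [0.0, 61.9526, 0.0, 0.0402]
Distance = sqrt(61.9928) = 7.8736


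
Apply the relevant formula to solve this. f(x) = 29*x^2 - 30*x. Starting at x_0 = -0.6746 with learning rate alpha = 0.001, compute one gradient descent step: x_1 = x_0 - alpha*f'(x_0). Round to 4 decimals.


We compute the gradient at x_0 and apply the update.
f'(x) = 58*x - 30
f'(-0.6746) = 58*-0.6746 - 30 = -69.1268
x_1 = -0.6746 - 0.001*-69.1268 = -0.6055


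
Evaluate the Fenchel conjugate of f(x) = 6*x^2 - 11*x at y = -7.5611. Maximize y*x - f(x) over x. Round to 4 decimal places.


f*(y) = sup_x {y*x - a*x^2 - b*x} = sup_x {(y-b)*x - a*x^2}
FOC: (y - b) - 2a*x = 0 => x* = (y - b)/(2a)
x* = (-7.5611 + 11)/(2*6) = 0.2866
f*(-7.5611) = (y-b)^2/(4a) = (-7.5611 + 11)^2/(4*6)
= 11.826/24 = 0.4928


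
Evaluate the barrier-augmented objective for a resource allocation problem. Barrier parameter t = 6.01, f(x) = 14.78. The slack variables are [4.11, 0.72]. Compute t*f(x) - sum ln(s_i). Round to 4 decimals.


Step 1: Compute log-barrier.
ln values: [1.4134, -0.3285]
phi = -(1.4134 - 0.3285) = -1.0849
Step 2: Compute augmented objective.
t*f(x) = 6.01*14.78 = 88.8278
Total = 88.8278 - 1.0849 = 87.7429


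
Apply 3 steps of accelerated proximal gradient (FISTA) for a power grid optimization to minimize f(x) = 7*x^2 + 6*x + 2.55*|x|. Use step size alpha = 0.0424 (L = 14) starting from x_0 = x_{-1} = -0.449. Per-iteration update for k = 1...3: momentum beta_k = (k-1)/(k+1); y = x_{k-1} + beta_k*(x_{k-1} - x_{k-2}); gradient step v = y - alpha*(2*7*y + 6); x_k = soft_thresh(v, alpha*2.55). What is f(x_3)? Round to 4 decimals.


FISTA on f(x) = 7*x^2 + 6*x + 2.55*|x|
L = 14, alpha = 0.0424
Iteration 1: beta = 0.0, y = -0.449 + 0.0*(-0.449 + 0.449) = -0.449
  grad(y) = -0.286, v = y - alpha*grad = -0.4369
  prox(v) = soft_thresh(-0.4369, 0.1081) = -0.3288
Iteration 2: beta = 0.3333, y = -0.3288 + 0.3333*(-0.3288 + 0.449) = -0.2887
  grad(y) = 1.9586, v = y - alpha*grad = -0.3717
  prox(v) = soft_thresh(-0.3717, 0.1081) = -0.2636
Iteration 3: beta = 0.5, y = -0.2636 + 0.5*(-0.2636 + 0.3288) = -0.231
  grad(y) = 2.7658, v = y - alpha*grad = -0.3483
  prox(v) = soft_thresh(-0.3483, 0.1081) = -0.2402
f(x_3) = 7*(-0.2402)^2 + 6*(-0.2402) + 2.55*|-0.2402| = -0.4248


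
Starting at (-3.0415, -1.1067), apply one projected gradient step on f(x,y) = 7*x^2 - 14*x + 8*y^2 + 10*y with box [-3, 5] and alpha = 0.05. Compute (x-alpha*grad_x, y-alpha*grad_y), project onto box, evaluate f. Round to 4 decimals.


Step 1: Compute gradient at (-3.0415, -1.1067).
grad_x = 2*7*-3.0415 - 14 = -56.581
grad_y = 2*8*-1.1067 + 10 = -7.7072
Step 2: Gradient step.
x_raw = -3.0415 - 0.05*-56.581 = -0.2125
y_raw = -1.1067 - 0.05*-7.7072 = -0.7213
Step 3: Project onto [-3, 5].
x_proj = clip(-0.2125) = -0.2125
y_proj = clip(-0.7213) = -0.7213
Step 4: Evaluate f.
f(-0.2125, -0.7213) = 0.2395


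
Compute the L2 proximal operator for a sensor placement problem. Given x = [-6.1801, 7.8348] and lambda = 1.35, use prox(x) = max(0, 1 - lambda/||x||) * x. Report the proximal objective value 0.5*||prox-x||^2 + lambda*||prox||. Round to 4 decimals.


Step 1: Compute ||x||.
||x|| = 9.9789
Step 2: Compute scaling factor.
scale = max(0, 1 - 1.35/9.9789) = 0.8647
Step 3: prox(x) = [-5.344, 6.7749]
||prox(x)|| = 8.6289
Step 4: Proximal objective.
0.5*||prox-x||^2 = 0.9113
lambda*||prox|| = 11.649
Total = 12.5602


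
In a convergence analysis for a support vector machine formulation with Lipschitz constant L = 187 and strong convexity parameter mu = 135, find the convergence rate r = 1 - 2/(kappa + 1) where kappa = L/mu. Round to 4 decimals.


Step 1: Compute the condition number.
kappa = L/mu = 187/135 = 1.3852
Step 2: Compute the convergence rate.
r = 1 - 2/(kappa + 1) = 1 - 2*mu/(L + mu) = (L - mu)/(L + mu) = 52/322 = 0.1615


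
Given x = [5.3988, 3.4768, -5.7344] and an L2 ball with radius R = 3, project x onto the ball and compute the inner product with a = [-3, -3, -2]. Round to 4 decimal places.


Step 1: Compute ||x|| (intermediates to 6 decimals).
||x|| = sqrt(5.3988^2 + 3.4768^2 + (-5.7344)^2) = 8.609212
Step 2: Project.
Since ||x|| > R, scale = R/||x|| = 3/8.609212 = 0.348464, proj(x) = scale * x
proj(x) = [1.881287, 1.21154, -1.998232]
Step 3: Dot product.
a^T * proj(x) = -3*1.881287 - 3*1.21154 - 2*(-1.998232) = -5.282


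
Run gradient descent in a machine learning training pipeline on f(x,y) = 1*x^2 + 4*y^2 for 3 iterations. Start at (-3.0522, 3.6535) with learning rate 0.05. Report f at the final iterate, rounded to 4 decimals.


Gradient descent on f(x,y) = 1*x^2 + 4*y^2.
Starting point: (-3.0522, 3.6535), alpha = 0.05
Step 1: grad_x = 2*1*-3.0522 = -6.1044, grad_y = 2*4*3.6535 = 29.228
  x_1 = -3.0522 - 0.05*-6.1044 = -2.747
  y_1 = 3.6535 - 0.05*29.228 = 2.1921
Step 2: grad_x = 2*1*-2.747 = -5.494, grad_y = 2*4*2.1921 = 17.5368
  x_2 = -2.747 - 0.05*-5.494 = -2.4723
  y_2 = 2.1921 - 0.05*17.5368 = 1.3153
Step 3: grad_x = 2*1*-2.4723 = -4.9446, grad_y = 2*4*1.3153 = 10.5221
  x_3 = -2.4723 - 0.05*-4.9446 = -2.2251
  y_3 = 1.3153 - 0.05*10.5221 = 0.7892
f(-2.2251, 0.7892) = 1*(-2.2251)^2 + 4*0.7892^2 = 7.4419


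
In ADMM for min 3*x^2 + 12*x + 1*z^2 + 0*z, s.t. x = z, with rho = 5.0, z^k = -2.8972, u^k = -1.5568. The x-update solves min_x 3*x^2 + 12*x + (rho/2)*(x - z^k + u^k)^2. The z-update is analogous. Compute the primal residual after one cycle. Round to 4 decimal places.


ADMM iteration with rho = 5.0, z^k = -2.8972, u^k = -1.5568
Step 1: x-update.
Minimize 3*x^2 + 12*x + (5.0/2)*(x + 2.8972 - 1.5568)^2
FOC: (2*3 + 5.0)*x = -12 + 5.0*(-2.8972 + 1.5568)
x^{k+1} = -1.7002
Step 2: z-update.
Minimize 1*z^2 + 0*z + (5.0/2)*(-1.7002 - z - 1.5568)^2
FOC: (2*1 + 5.0)*z = 0 + 5.0*(-1.7002 - 1.5568)
z^{k+1} = -2.3264
Step 3: u-update.
u^{k+1} = -1.5568 - 1.7002 + 2.3264 = -0.9306
Step 4: Primal residual = |-1.7002 + 2.3264| = 0.6262


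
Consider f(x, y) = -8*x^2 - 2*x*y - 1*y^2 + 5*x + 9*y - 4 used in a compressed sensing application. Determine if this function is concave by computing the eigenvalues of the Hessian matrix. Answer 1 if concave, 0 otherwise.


The Hessian of f(x,y) = -8*x^2 - 2*x*y - 1*y^2 + 5*x + 9*y - 4 is:
H = [[-16, -2], [-2, -2]]
Trace = -16 - 2 = -18
Determinant = -16*-2 - (-2)^2 = 28
Discriminant = (-18)^2 - 4*28 = 212.0
Eigenvalues: lambda_1 = -16.2801, lambda_2 = -1.7199
The function is concave.

1


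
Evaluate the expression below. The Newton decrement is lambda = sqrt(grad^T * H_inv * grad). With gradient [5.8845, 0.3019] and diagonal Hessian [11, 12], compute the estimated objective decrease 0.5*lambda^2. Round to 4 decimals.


Step 1: H is diagonal, so H^(-1) * g = [0.535, 0.0252].
Step 2: g^T H^(-1) g = sum_i g_i^2 / H_ii
  = (5.8845)^2/11 + (0.3019)^2/12
  = 3.1479 + 0.0076 = 3.1555
Step 3: Objective decrease = 0.5 * g^T H^(-1) g = 1.5778


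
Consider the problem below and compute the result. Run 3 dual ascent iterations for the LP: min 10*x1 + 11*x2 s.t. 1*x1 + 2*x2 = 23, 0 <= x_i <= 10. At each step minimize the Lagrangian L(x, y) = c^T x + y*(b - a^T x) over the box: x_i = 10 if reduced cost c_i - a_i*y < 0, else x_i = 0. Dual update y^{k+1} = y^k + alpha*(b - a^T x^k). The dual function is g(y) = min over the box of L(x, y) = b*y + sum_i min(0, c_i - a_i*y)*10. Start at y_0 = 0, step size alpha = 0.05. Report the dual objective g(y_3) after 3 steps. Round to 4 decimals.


Dual ascent for LP: min 10*x1 + 11*x2, 1*x1 + 2*x2 = 23, 0 <= x_i <= 10
Step 1: y^k = 0.0, reduced costs: (10.0, 11.0)
  x^k = (0.0, 0.0), subgradient = b - a^T x = 23.0
  y^{k+1} = 0.0 + 0.05*23.0 = 1.15
Step 2: y^k = 1.15, reduced costs: (8.85, 8.7)
  x^k = (0.0, 0.0), subgradient = b - a^T x = 23.0
  y^{k+1} = 1.15 + 0.05*23.0 = 2.3
Step 3: y^k = 2.3, reduced costs: (7.7, 6.4)
  x^k = (0.0, 0.0), subgradient = b - a^T x = 23.0
  y^{k+1} = 2.3 + 0.05*23.0 = 3.45
Dual objective at y_3 = 3.45: reduced costs (6.55, 4.1), box minimizer x = (0.0, 0.0)
g(y_3) = b*y + (c1 - a1*y)*x1 + (c2 - a2*y)*x2 = 23*3.45 + 6.55*0.0 + 4.1*0.0 = 79.35 + 0.0 + 0.0 = 79.35


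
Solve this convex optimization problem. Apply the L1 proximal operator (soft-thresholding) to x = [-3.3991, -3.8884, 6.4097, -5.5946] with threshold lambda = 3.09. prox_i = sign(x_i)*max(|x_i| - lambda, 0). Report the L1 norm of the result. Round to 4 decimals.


Soft-thresholding with lambda = 3.09:
prox(-3.3991) = sign(-3.3991)*max(|-3.3991| - 3.09, 0) = -0.3091
prox(-3.8884) = sign(-3.8884)*max(|-3.8884| - 3.09, 0) = -0.7984
prox(6.4097) = sign(6.4097)*max(|6.4097| - 3.09, 0) = 3.3197
prox(-5.5946) = sign(-5.5946)*max(|-5.5946| - 3.09, 0) = -2.5046
prox(x) = [-0.3091, -0.7984, 3.3197, -2.5046]
||prox(x)||_1 = 0.3091 + 0.7984 + 3.3197 + 2.5046 = 6.9318


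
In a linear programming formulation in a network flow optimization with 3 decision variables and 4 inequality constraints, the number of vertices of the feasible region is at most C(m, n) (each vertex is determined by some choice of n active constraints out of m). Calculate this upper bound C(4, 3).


Each vertex corresponds to some choice of n active constraints out of m, so the number of vertices is at most C(m, n) = m! / (n!(m-n)!).
m = 4, n = 3
Numerator: 4 * 3 * 2
Denominator: 3! = 6
C(4, 3) = 4


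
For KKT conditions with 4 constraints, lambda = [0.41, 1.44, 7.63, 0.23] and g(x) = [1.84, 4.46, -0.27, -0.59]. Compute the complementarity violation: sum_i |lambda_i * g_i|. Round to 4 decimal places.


KKT complementary slackness check:
lambda_1 * g_1 = 0.41 * 1.84 = 0.7544
lambda_2 * g_2 = 1.44 * 4.46 = 6.4224
lambda_3 * g_3 = 7.63 * -0.27 = -2.0601
lambda_4 * g_4 = 0.23 * -0.59 = -0.1357
Total violation = 0.7544 + 6.4224 + 2.0601 + 0.1357 = 9.3726


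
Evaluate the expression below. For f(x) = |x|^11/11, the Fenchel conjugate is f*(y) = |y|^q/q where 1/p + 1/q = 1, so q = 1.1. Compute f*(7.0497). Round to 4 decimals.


The conjugate exponent q satisfies 1/p + 1/q = 1.
p = 11, so q = 11/(11 - 1) = 1.1
|y|^q = 7.0497^1.1 = 8.5701
f*(7.0497) = 8.5701 / 1.1 = 7.791


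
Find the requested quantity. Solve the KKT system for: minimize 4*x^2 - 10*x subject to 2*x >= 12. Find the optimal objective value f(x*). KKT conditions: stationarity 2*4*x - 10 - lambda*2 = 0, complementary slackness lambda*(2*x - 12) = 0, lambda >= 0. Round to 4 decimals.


Step 1: Try lambda = 0 (constraint inactive).
x_unc = 10/(2*4) = 1.25
Check: 2*1.25 = 2.5 < 12 -- violated!
Step 2: Constraint must be active: 2*x = 12
x* = 12/2 = 6.0
lambda = (2*4*6.0 - 10)/2 = 19.0
Step 3: Compute optimal value.
f(x*) = 4*6.0^2 - 10*6.0 = 84.0


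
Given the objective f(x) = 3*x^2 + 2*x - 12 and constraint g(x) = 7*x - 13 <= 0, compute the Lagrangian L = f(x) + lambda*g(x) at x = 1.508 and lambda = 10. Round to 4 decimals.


Step 1: Evaluate f(x).
f(1.508) = 3*1.508^2 + 2*1.508 - 12 = -2.1618
Step 2: Evaluate g(x).
g(1.508) = 7*1.508 - 13 = -2.444
Step 3: Compute Lagrangian.
L = -2.1618 + 10*-2.444 = -26.6018


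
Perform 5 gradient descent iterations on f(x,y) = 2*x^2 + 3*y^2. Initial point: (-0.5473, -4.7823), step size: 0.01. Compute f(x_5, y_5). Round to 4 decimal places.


Gradient descent on f(x,y) = 2*x^2 + 3*y^2.
Starting point: (-0.5473, -4.7823), alpha = 0.01
Step 1: grad_x = 2*2*-0.5473 = -2.1892, grad_y = 2*3*-4.7823 = -28.6938
  x_1 = -0.5473 - 0.01*-2.1892 = -0.5254
  y_1 = -4.7823 - 0.01*-28.6938 = -4.4954
Step 2: grad_x = 2*2*-0.5254 = -2.1016, grad_y = 2*3*-4.4954 = -26.9722
  x_2 = -0.5254 - 0.01*-2.1016 = -0.5044
  y_2 = -4.4954 - 0.01*-26.9722 = -4.2256
Step 3: grad_x = 2*2*-0.5044 = -2.0176, grad_y = 2*3*-4.2256 = -25.3538
  x_3 = -0.5044 - 0.01*-2.0176 = -0.4842
  y_3 = -4.2256 - 0.01*-25.3538 = -3.9721
Step 4: grad_x = 2*2*-0.4842 = -1.9369, grad_y = 2*3*-3.9721 = -23.8326
  x_4 = -0.4842 - 0.01*-1.9369 = -0.4648
  y_4 = -3.9721 - 0.01*-23.8326 = -3.7338
Step 5: grad_x = 2*2*-0.4648 = -1.8594, grad_y = 2*3*-3.7338 = -22.4027
  x_5 = -0.4648 - 0.01*-1.8594 = -0.4463
  y_5 = -3.7338 - 0.01*-22.4027 = -3.5097
f(-0.4463, -3.5097) = 2*(-0.4463)^2 + 3*(-3.5097)^2 = 37.3533


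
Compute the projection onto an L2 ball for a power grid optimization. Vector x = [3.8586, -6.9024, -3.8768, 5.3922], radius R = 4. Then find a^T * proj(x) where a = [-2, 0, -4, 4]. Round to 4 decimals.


Step 1: Compute ||x|| (intermediates to 6 decimals).
||x|| = sqrt(3.8586^2 + (-6.9024)^2 + (-3.8768)^2 + 5.3922^2) = 10.326535
Step 2: Project.
Since ||x|| > R, scale = R/||x|| = 4/10.326535 = 0.387352, proj(x) = scale * x
proj(x) = [1.494636, -2.673658, -1.501686, 2.088679]
Step 3: Dot product.
a^T * proj(x) = -2*1.494636 + 0*(-2.673658) - 4*(-1.501686) + 4*2.088679 = 11.3722


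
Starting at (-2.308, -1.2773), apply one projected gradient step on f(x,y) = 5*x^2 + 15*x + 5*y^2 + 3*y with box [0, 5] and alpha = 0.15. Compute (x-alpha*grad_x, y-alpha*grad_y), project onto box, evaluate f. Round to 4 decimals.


Step 1: Compute gradient at (-2.308, -1.2773).
grad_x = 2*5*-2.308 + 15 = -8.08
grad_y = 2*5*-1.2773 + 3 = -9.773
Step 2: Gradient step.
x_raw = -2.308 - 0.15*-8.08 = -1.096
y_raw = -1.2773 - 0.15*-9.773 = 0.1887
Step 3: Project onto [0, 5].
x_proj = clip(-1.096) = 0.0
y_proj = clip(0.1887) = 0.1887
Step 4: Evaluate f.
f(0.0, 0.1887) = 0.7439


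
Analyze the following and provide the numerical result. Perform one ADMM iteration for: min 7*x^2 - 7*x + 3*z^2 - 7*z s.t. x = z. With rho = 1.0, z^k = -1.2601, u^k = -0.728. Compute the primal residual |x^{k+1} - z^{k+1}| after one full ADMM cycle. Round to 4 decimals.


ADMM iteration with rho = 1.0, z^k = -1.2601, u^k = -0.728
Step 1: x-update.
Minimize 7*x^2 - 7*x + (1.0/2)*(x + 1.2601 - 0.728)^2
FOC: (2*7 + 1.0)*x = 7 + 1.0*(-1.2601 + 0.728)
x^{k+1} = 0.4312
Step 2: z-update.
Minimize 3*z^2 - 7*z + (1.0/2)*(0.4312 - z - 0.728)^2
FOC: (2*3 + 1.0)*z = 7 + 1.0*(0.4312 - 0.728)
z^{k+1} = 0.9576
Step 3: u-update.
u^{k+1} = -0.728 + 0.4312 - 0.9576 = -1.2544
Step 4: Primal residual = |0.4312 - 0.9576| = 0.5264


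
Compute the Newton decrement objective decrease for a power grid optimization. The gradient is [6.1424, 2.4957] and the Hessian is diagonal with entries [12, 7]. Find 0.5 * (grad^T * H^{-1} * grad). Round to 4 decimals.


Step 1: H is diagonal, so H^(-1) * g = [0.5119, 0.3565].
Step 2: g^T H^(-1) g = sum_i g_i^2 / H_ii
  = (6.1424)^2/12 + (2.4957)^2/7
  = 3.1441 + 0.8898 = 4.0339
Step 3: Objective decrease = 0.5 * g^T H^(-1) g = 2.0169


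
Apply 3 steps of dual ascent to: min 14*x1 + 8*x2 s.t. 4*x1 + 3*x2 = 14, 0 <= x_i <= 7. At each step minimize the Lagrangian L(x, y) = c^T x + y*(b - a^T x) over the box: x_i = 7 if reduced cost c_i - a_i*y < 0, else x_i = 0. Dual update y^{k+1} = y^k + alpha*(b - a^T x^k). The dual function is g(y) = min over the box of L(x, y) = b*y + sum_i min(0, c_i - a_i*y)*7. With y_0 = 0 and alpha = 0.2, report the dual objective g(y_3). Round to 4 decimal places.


Dual ascent for LP: min 14*x1 + 8*x2, 4*x1 + 3*x2 = 14, 0 <= x_i <= 7
Step 1: y^k = 0.0, reduced costs: (14.0, 8.0)
  x^k = (0.0, 0.0), subgradient = b - a^T x = 14.0
  y^{k+1} = 0.0 + 0.2*14.0 = 2.8
Step 2: y^k = 2.8, reduced costs: (2.8, -0.4)
  x^k = (0.0, 7.0), subgradient = b - a^T x = -7.0
  y^{k+1} = 2.8 + 0.2*-7.0 = 1.4
Step 3: y^k = 1.4, reduced costs: (8.4, 3.8)
  x^k = (0.0, 0.0), subgradient = b - a^T x = 14.0
  y^{k+1} = 1.4 + 0.2*14.0 = 4.2
Dual objective at y_3 = 4.2: reduced costs (-2.8, -4.6), box minimizer x = (7.0, 7.0)
g(y_3) = b*y + (c1 - a1*y)*x1 + (c2 - a2*y)*x2 = 14*4.2 + (-2.8)*7.0 + (-4.6)*7.0 = 58.8 - 19.6 - 32.2 = 7.0


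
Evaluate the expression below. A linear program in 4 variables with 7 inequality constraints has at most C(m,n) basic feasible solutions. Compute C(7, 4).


Each vertex corresponds to some choice of n active constraints out of m, so the number of vertices is at most C(m, n) = m! / (n!(m-n)!).
m = 7, n = 4
Numerator: 7 * 6 * 5 * 4
Denominator: 4! = 24
C(7, 4) = 35


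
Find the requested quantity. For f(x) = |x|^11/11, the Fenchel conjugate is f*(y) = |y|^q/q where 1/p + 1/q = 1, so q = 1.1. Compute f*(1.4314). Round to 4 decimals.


The conjugate exponent q satisfies 1/p + 1/q = 1.
p = 11, so q = 11/(11 - 1) = 1.1
|y|^q = 1.4314^1.1 = 1.4837
f*(1.4314) = 1.4837 / 1.1 = 1.3488
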